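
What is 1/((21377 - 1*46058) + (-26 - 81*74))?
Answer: -1/30701 ≈ -3.2572e-5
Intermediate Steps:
1/((21377 - 1*46058) + (-26 - 81*74)) = 1/((21377 - 46058) + (-26 - 5994)) = 1/(-24681 - 6020) = 1/(-30701) = -1/30701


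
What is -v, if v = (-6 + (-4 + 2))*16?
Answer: 128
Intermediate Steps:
v = -128 (v = (-6 - 2)*16 = -8*16 = -128)
-v = -1*(-128) = 128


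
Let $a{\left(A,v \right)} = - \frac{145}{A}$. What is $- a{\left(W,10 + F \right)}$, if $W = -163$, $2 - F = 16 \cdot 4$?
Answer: $- \frac{145}{163} \approx -0.88957$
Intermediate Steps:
$F = -62$ ($F = 2 - 16 \cdot 4 = 2 - 64 = -62$)
$- a{\left(W,10 + F \right)} = - \frac{-145}{-163} = - \frac{\left(-145\right) \left(-1\right)}{163} = \left(-1\right) \frac{145}{163} = - \frac{145}{163}$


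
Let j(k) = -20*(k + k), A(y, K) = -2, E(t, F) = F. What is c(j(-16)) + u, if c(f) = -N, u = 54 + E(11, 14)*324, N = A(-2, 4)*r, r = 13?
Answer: 4616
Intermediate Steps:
j(k) = -40*k
N = -26 (N = -2*13 = -26)
u = 4590 (u = 54 + 14*324 = 54 + 4536 = 4590)
c(f) = 26 (c(f) = -1*(-26) = 26)
c(j(-16)) + u = 26 + 4590 = 4616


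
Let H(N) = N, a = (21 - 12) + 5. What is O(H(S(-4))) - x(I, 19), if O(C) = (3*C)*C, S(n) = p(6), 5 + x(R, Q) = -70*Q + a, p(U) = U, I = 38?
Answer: 1429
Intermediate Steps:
a = 14 (a = 9 + 5 = 14)
x(R, Q) = 9 - 70*Q (x(R, Q) = -5 + (-70*Q + 14) = -5 + (14 - 70*Q) = 9 - 70*Q)
S(n) = 6
O(C) = 3*C²
O(H(S(-4))) - x(I, 19) = 3*6² - (9 - 70*19) = 3*36 - (9 - 1330) = 108 - 1*(-1321) = 108 + 1321 = 1429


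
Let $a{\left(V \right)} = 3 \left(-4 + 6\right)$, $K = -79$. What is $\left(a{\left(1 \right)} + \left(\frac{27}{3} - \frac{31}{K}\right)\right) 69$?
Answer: $\frac{83904}{79} \approx 1062.1$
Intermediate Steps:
$a{\left(V \right)} = 6$ ($a{\left(V \right)} = 3 \cdot 2 = 6$)
$\left(a{\left(1 \right)} + \left(\frac{27}{3} - \frac{31}{K}\right)\right) 69 = \left(6 + \left(\frac{27}{3} - \frac{31}{-79}\right)\right) 69 = \left(6 + \left(27 \cdot \frac{1}{3} - - \frac{31}{79}\right)\right) 69 = \left(6 + \left(9 + \frac{31}{79}\right)\right) 69 = \left(6 + \frac{742}{79}\right) 69 = \frac{1216}{79} \cdot 69 = \frac{83904}{79}$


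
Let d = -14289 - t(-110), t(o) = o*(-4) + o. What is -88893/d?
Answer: 29631/4873 ≈ 6.0807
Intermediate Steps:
t(o) = -3*o (t(o) = -4*o + o = -3*o)
d = -14619 (d = -14289 - (-3)*(-110) = -14289 - 1*330 = -14289 - 330 = -14619)
-88893/d = -88893/(-14619) = -88893*(-1/14619) = 29631/4873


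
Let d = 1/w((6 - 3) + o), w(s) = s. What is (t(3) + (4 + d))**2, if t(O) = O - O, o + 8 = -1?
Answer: 529/36 ≈ 14.694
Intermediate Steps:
o = -9 (o = -8 - 1 = -9)
d = -1/6 (d = 1/((6 - 3) - 9) = 1/(3 - 9) = 1/(-6) = -1/6 ≈ -0.16667)
t(O) = 0
(t(3) + (4 + d))**2 = (0 + (4 - 1/6))**2 = (0 + 23/6)**2 = (23/6)**2 = 529/36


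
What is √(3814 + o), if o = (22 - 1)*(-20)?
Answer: √3394 ≈ 58.258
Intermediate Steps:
o = -420 (o = 21*(-20) = -420)
√(3814 + o) = √(3814 - 420) = √3394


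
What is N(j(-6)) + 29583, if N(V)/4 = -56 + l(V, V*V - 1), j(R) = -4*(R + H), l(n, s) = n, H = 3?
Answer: 29407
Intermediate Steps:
j(R) = -12 - 4*R (j(R) = -4*(R + 3) = -4*(3 + R) = -12 - 4*R)
N(V) = -224 + 4*V (N(V) = 4*(-56 + V) = -224 + 4*V)
N(j(-6)) + 29583 = (-224 + 4*(-12 - 4*(-6))) + 29583 = (-224 + 4*(-12 + 24)) + 29583 = (-224 + 4*12) + 29583 = (-224 + 48) + 29583 = -176 + 29583 = 29407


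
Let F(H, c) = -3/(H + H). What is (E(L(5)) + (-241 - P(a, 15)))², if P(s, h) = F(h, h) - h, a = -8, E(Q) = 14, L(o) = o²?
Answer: 4490161/100 ≈ 44902.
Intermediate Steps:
F(H, c) = -3/(2*H) (F(H, c) = -3*1/(2*H) = -3/(2*H))
P(s, h) = -h - 3/(2*h) (P(s, h) = -3/(2*h) - h = -h - 3/(2*h))
(E(L(5)) + (-241 - P(a, 15)))² = (14 + (-241 - (-1*15 - 3/2/15)))² = (14 + (-241 - (-15 - 3/2*1/15)))² = (14 + (-241 - (-15 - ⅒)))² = (14 + (-241 - 1*(-151/10)))² = (14 + (-241 + 151/10))² = (14 - 2259/10)² = (-2119/10)² = 4490161/100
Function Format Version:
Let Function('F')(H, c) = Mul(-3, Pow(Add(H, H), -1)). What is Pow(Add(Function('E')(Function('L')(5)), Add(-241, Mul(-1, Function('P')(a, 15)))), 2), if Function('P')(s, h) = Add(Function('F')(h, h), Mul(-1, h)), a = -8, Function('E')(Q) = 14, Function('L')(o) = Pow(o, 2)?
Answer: Rational(4490161, 100) ≈ 44902.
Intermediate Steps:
Function('F')(H, c) = Mul(Rational(-3, 2), Pow(H, -1)) (Function('F')(H, c) = Mul(-3, Pow(Mul(2, H), -1)) = Mul(-3, Mul(Rational(1, 2), Pow(H, -1))) = Mul(Rational(-3, 2), Pow(H, -1)))
Function('P')(s, h) = Add(Mul(-1, h), Mul(Rational(-3, 2), Pow(h, -1))) (Function('P')(s, h) = Add(Mul(Rational(-3, 2), Pow(h, -1)), Mul(-1, h)) = Add(Mul(-1, h), Mul(Rational(-3, 2), Pow(h, -1))))
Pow(Add(Function('E')(Function('L')(5)), Add(-241, Mul(-1, Function('P')(a, 15)))), 2) = Pow(Add(14, Add(-241, Mul(-1, Add(Mul(-1, 15), Mul(Rational(-3, 2), Pow(15, -1)))))), 2) = Pow(Add(14, Add(-241, Mul(-1, Add(-15, Mul(Rational(-3, 2), Rational(1, 15)))))), 2) = Pow(Add(14, Add(-241, Mul(-1, Add(-15, Rational(-1, 10))))), 2) = Pow(Add(14, Add(-241, Mul(-1, Rational(-151, 10)))), 2) = Pow(Add(14, Add(-241, Rational(151, 10))), 2) = Pow(Add(14, Rational(-2259, 10)), 2) = Pow(Rational(-2119, 10), 2) = Rational(4490161, 100)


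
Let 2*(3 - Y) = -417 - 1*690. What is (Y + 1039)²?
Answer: 10182481/4 ≈ 2.5456e+6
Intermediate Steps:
Y = 1113/2 (Y = 3 - (-417 - 1*690)/2 = 3 - (-417 - 690)/2 = 3 - ½*(-1107) = 3 + 1107/2 = 1113/2 ≈ 556.50)
(Y + 1039)² = (1113/2 + 1039)² = (3191/2)² = 10182481/4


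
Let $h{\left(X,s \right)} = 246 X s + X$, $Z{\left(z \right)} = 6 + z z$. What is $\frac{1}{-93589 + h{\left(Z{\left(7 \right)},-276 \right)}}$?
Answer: $- \frac{1}{3827814} \approx -2.6125 \cdot 10^{-7}$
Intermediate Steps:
$Z{\left(z \right)} = 6 + z^{2}$
$h{\left(X,s \right)} = X + 246 X s$ ($h{\left(X,s \right)} = 246 X s + X = X + 246 X s$)
$\frac{1}{-93589 + h{\left(Z{\left(7 \right)},-276 \right)}} = \frac{1}{-93589 + \left(6 + 7^{2}\right) \left(1 + 246 \left(-276\right)\right)} = \frac{1}{-93589 + \left(6 + 49\right) \left(1 - 67896\right)} = \frac{1}{-93589 + 55 \left(-67895\right)} = \frac{1}{-93589 - 3734225} = \frac{1}{-3827814} = - \frac{1}{3827814}$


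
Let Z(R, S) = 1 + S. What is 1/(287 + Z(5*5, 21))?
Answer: 1/309 ≈ 0.0032362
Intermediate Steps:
1/(287 + Z(5*5, 21)) = 1/(287 + (1 + 21)) = 1/(287 + 22) = 1/309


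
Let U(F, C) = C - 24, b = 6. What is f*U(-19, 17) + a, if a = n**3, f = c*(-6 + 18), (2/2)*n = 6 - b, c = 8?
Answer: -672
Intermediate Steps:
n = 0 (n = 6 - 1*6 = 6 - 6 = 0)
U(F, C) = -24 + C
f = 96 (f = 8*(-6 + 18) = 8*12 = 96)
a = 0 (a = 0**3 = 0)
f*U(-19, 17) + a = 96*(-24 + 17) + 0 = 96*(-7) + 0 = -672 + 0 = -672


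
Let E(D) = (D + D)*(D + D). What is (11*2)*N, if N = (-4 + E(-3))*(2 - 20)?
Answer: -12672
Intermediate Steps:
E(D) = 4*D² (E(D) = (2*D)*(2*D) = 4*D²)
N = -576 (N = (-4 + 4*(-3)²)*(2 - 20) = (-4 + 4*9)*(-18) = (-4 + 36)*(-18) = 32*(-18) = -576)
(11*2)*N = (11*2)*(-576) = 22*(-576) = -12672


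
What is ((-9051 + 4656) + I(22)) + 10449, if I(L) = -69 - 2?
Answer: 5983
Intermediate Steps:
I(L) = -71
((-9051 + 4656) + I(22)) + 10449 = ((-9051 + 4656) - 71) + 10449 = (-4395 - 71) + 10449 = -4466 + 10449 = 5983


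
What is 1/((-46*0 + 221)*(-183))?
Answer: -1/40443 ≈ -2.4726e-5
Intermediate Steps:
1/((-46*0 + 221)*(-183)) = -1/183/(0 + 221) = -1/183/221 = (1/221)*(-1/183) = -1/40443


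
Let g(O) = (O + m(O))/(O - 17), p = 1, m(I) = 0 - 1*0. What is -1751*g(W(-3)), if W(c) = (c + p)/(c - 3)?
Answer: 1751/50 ≈ 35.020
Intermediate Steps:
m(I) = 0 (m(I) = 0 + 0 = 0)
W(c) = (1 + c)/(-3 + c) (W(c) = (c + 1)/(c - 3) = (1 + c)/(-3 + c))
g(O) = O/(-17 + O) (g(O) = (O + 0)/(O - 17) = O/(-17 + O))
-1751*g(W(-3)) = -1751*(1 - 3)/(-3 - 3)/(-17 + (1 - 3)/(-3 - 3)) = -1751*-2/(-6)/(-17 - 2/(-6)) = -1751*(-1/6*(-2))/(-17 - 1/6*(-2)) = -1751/(3*(-17 + 1/3)) = -1751/(3*(-50/3)) = -1751*(-3)/(3*50) = -1751*(-1/50) = 1751/50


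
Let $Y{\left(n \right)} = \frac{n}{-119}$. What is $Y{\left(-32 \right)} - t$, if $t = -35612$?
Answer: $\frac{4237860}{119} \approx 35612.0$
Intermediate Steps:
$Y{\left(n \right)} = - \frac{n}{119}$ ($Y{\left(n \right)} = n \left(- \frac{1}{119}\right) = - \frac{n}{119}$)
$Y{\left(-32 \right)} - t = \left(- \frac{1}{119}\right) \left(-32\right) - -35612 = \frac{32}{119} + 35612 = \frac{4237860}{119}$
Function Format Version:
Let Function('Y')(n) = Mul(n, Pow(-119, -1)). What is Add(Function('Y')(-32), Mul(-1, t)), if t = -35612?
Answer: Rational(4237860, 119) ≈ 35612.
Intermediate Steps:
Function('Y')(n) = Mul(Rational(-1, 119), n) (Function('Y')(n) = Mul(n, Rational(-1, 119)) = Mul(Rational(-1, 119), n))
Add(Function('Y')(-32), Mul(-1, t)) = Add(Mul(Rational(-1, 119), -32), Mul(-1, -35612)) = Add(Rational(32, 119), 35612) = Rational(4237860, 119)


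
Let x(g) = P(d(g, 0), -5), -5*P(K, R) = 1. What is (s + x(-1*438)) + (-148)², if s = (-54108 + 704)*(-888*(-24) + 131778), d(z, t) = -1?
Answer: -40877982281/5 ≈ -8.1756e+9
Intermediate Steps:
P(K, R) = -⅕ (P(K, R) = -⅕*1 = -⅕)
x(g) = -⅕
s = -8175618360 (s = -53404*(21312 + 131778) = -53404*153090 = -8175618360)
(s + x(-1*438)) + (-148)² = (-8175618360 - ⅕) + (-148)² = -40878091801/5 + 21904 = -40877982281/5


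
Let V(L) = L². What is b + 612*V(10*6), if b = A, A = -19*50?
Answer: 2202250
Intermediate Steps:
A = -950
b = -950
b + 612*V(10*6) = -950 + 612*(10*6)² = -950 + 612*60² = -950 + 612*3600 = -950 + 2203200 = 2202250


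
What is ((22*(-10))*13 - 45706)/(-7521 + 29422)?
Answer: -48566/21901 ≈ -2.2175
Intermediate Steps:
((22*(-10))*13 - 45706)/(-7521 + 29422) = (-220*13 - 45706)/21901 = (-2860 - 45706)*(1/21901) = -48566*1/21901 = -48566/21901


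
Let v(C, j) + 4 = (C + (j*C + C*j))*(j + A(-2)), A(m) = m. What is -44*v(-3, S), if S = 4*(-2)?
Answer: 19976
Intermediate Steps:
S = -8
v(C, j) = -4 + (-2 + j)*(C + 2*C*j) (v(C, j) = -4 + (C + (j*C + C*j))*(j - 2) = -4 + (C + (C*j + C*j))*(-2 + j) = -4 + (C + 2*C*j)*(-2 + j) = -4 + (-2 + j)*(C + 2*C*j))
-44*v(-3, S) = -44*(-4 - 2*(-3) - 3*(-3)*(-8) + 2*(-3)*(-8)²) = -44*(-4 + 6 - 72 + 2*(-3)*64) = -44*(-4 + 6 - 72 - 384) = -44*(-454) = 19976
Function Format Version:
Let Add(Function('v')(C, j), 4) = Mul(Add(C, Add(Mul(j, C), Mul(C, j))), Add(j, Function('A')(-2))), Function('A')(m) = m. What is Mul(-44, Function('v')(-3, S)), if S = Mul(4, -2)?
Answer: 19976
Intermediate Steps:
S = -8
Function('v')(C, j) = Add(-4, Mul(Add(-2, j), Add(C, Mul(2, C, j)))) (Function('v')(C, j) = Add(-4, Mul(Add(C, Add(Mul(j, C), Mul(C, j))), Add(j, -2))) = Add(-4, Mul(Add(C, Add(Mul(C, j), Mul(C, j))), Add(-2, j))) = Add(-4, Mul(Add(C, Mul(2, C, j)), Add(-2, j))) = Add(-4, Mul(Add(-2, j), Add(C, Mul(2, C, j)))))
Mul(-44, Function('v')(-3, S)) = Mul(-44, Add(-4, Mul(-2, -3), Mul(-3, -3, -8), Mul(2, -3, Pow(-8, 2)))) = Mul(-44, Add(-4, 6, -72, Mul(2, -3, 64))) = Mul(-44, Add(-4, 6, -72, -384)) = Mul(-44, -454) = 19976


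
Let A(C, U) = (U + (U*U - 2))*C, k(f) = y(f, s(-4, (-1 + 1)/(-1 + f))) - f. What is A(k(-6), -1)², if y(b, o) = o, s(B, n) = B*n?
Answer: 144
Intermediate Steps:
k(f) = -f (k(f) = -4*(-1 + 1)/(-1 + f) - f = -0/(-1 + f) - f = -4*0 - f = 0 - f = -f)
A(C, U) = C*(-2 + U + U²) (A(C, U) = (U + (U² - 2))*C = (U + (-2 + U²))*C = (-2 + U + U²)*C = C*(-2 + U + U²))
A(k(-6), -1)² = ((-1*(-6))*(-2 - 1 + (-1)²))² = (6*(-2 - 1 + 1))² = (6*(-2))² = (-12)² = 144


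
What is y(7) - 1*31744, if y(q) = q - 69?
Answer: -31806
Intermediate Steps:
y(q) = -69 + q
y(7) - 1*31744 = (-69 + 7) - 1*31744 = -62 - 31744 = -31806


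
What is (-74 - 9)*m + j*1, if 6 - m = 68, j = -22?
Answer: 5124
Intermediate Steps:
m = -62 (m = 6 - 1*68 = 6 - 68 = -62)
(-74 - 9)*m + j*1 = (-74 - 9)*(-62) - 22*1 = -83*(-62) - 22 = 5146 - 22 = 5124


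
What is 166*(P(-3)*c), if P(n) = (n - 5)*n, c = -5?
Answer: -19920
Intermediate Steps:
P(n) = n*(-5 + n) (P(n) = (-5 + n)*n = n*(-5 + n))
166*(P(-3)*c) = 166*(-3*(-5 - 3)*(-5)) = 166*(-3*(-8)*(-5)) = 166*(24*(-5)) = 166*(-120) = -19920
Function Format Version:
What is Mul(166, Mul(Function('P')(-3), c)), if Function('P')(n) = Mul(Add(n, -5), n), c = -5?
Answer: -19920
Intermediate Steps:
Function('P')(n) = Mul(n, Add(-5, n)) (Function('P')(n) = Mul(Add(-5, n), n) = Mul(n, Add(-5, n)))
Mul(166, Mul(Function('P')(-3), c)) = Mul(166, Mul(Mul(-3, Add(-5, -3)), -5)) = Mul(166, Mul(Mul(-3, -8), -5)) = Mul(166, Mul(24, -5)) = Mul(166, -120) = -19920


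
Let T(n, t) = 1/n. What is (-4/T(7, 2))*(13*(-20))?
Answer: 7280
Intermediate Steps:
(-4/T(7, 2))*(13*(-20)) = (-4/(1/7))*(13*(-20)) = -4/1/7*(-260) = -4*7*(-260) = -28*(-260) = 7280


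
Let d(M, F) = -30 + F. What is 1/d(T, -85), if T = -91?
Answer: -1/115 ≈ -0.0086956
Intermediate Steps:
1/d(T, -85) = 1/(-30 - 85) = 1/(-115) = -1/115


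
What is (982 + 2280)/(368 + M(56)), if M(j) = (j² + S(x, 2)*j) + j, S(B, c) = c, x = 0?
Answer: 1631/1836 ≈ 0.88834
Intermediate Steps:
M(j) = j² + 3*j (M(j) = (j² + 2*j) + j = j² + 3*j)
(982 + 2280)/(368 + M(56)) = (982 + 2280)/(368 + 56*(3 + 56)) = 3262/(368 + 56*59) = 3262/(368 + 3304) = 3262/3672 = 3262*(1/3672) = 1631/1836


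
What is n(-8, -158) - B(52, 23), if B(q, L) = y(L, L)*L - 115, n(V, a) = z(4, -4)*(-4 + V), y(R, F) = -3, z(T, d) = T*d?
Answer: 376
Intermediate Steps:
n(V, a) = 64 - 16*V (n(V, a) = (4*(-4))*(-4 + V) = -16*(-4 + V) = 64 - 16*V)
B(q, L) = -115 - 3*L (B(q, L) = -3*L - 115 = -115 - 3*L)
n(-8, -158) - B(52, 23) = (64 - 16*(-8)) - (-115 - 3*23) = (64 + 128) - (-115 - 69) = 192 - 1*(-184) = 192 + 184 = 376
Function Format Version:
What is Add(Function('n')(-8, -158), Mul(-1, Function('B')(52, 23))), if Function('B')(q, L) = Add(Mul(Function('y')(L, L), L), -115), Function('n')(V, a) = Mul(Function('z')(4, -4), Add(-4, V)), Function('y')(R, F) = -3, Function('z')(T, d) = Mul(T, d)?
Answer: 376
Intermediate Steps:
Function('n')(V, a) = Add(64, Mul(-16, V)) (Function('n')(V, a) = Mul(Mul(4, -4), Add(-4, V)) = Mul(-16, Add(-4, V)) = Add(64, Mul(-16, V)))
Function('B')(q, L) = Add(-115, Mul(-3, L)) (Function('B')(q, L) = Add(Mul(-3, L), -115) = Add(-115, Mul(-3, L)))
Add(Function('n')(-8, -158), Mul(-1, Function('B')(52, 23))) = Add(Add(64, Mul(-16, -8)), Mul(-1, Add(-115, Mul(-3, 23)))) = Add(Add(64, 128), Mul(-1, Add(-115, -69))) = Add(192, Mul(-1, -184)) = Add(192, 184) = 376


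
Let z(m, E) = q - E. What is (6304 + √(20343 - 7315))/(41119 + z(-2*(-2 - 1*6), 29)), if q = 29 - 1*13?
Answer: 3152/20553 + √3257/20553 ≈ 0.15614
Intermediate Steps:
q = 16 (q = 29 - 13 = 16)
z(m, E) = 16 - E
(6304 + √(20343 - 7315))/(41119 + z(-2*(-2 - 1*6), 29)) = (6304 + √(20343 - 7315))/(41119 + (16 - 1*29)) = (6304 + √13028)/(41119 + (16 - 29)) = (6304 + 2*√3257)/(41119 - 13) = (6304 + 2*√3257)/41106 = (6304 + 2*√3257)*(1/41106) = 3152/20553 + √3257/20553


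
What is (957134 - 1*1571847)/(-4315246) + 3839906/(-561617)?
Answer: -2317843676565/346216501826 ≈ -6.6948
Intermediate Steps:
(957134 - 1*1571847)/(-4315246) + 3839906/(-561617) = (957134 - 1571847)*(-1/4315246) + 3839906*(-1/561617) = -614713*(-1/4315246) - 548558/80231 = 614713/4315246 - 548558/80231 = -2317843676565/346216501826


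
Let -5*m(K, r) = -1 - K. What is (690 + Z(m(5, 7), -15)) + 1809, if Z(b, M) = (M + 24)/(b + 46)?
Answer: 589809/236 ≈ 2499.2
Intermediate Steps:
m(K, r) = ⅕ + K/5 (m(K, r) = -(-1 - K)/5 = ⅕ + K/5)
Z(b, M) = (24 + M)/(46 + b)
(690 + Z(m(5, 7), -15)) + 1809 = (690 + (24 - 15)/(46 + (⅕ + (⅕)*5))) + 1809 = (690 + 9/(46 + (⅕ + 1))) + 1809 = (690 + 9/(46 + 6/5)) + 1809 = (690 + 9/(236/5)) + 1809 = (690 + (5/236)*9) + 1809 = (690 + 45/236) + 1809 = 162885/236 + 1809 = 589809/236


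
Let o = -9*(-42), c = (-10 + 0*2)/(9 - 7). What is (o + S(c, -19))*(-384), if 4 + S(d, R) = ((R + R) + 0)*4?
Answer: -85248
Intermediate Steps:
c = -5 (c = (-10 + 0)/2 = -10*1/2 = -5)
S(d, R) = -4 + 8*R (S(d, R) = -4 + ((R + R) + 0)*4 = -4 + (2*R + 0)*4 = -4 + (2*R)*4 = -4 + 8*R)
o = 378
(o + S(c, -19))*(-384) = (378 + (-4 + 8*(-19)))*(-384) = (378 + (-4 - 152))*(-384) = (378 - 156)*(-384) = 222*(-384) = -85248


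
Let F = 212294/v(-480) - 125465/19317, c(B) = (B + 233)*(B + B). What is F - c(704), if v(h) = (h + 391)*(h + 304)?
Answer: -199596205596505/151290744 ≈ -1.3193e+6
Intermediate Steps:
c(B) = 2*B*(233 + B) (c(B) = (233 + B)*(2*B) = 2*B*(233 + B))
v(h) = (304 + h)*(391 + h) (v(h) = (391 + h)*(304 + h) = (304 + h)*(391 + h))
F = 1067799719/151290744 (F = 212294/(118864 + (-480)² + 695*(-480)) - 125465/19317 = 212294/(118864 + 230400 - 333600) - 125465*1/19317 = 212294/15664 - 125465/19317 = 212294*(1/15664) - 125465/19317 = 106147/7832 - 125465/19317 = 1067799719/151290744 ≈ 7.0579)
F - c(704) = 1067799719/151290744 - 2*704*(233 + 704) = 1067799719/151290744 - 2*704*937 = 1067799719/151290744 - 1*1319296 = 1067799719/151290744 - 1319296 = -199596205596505/151290744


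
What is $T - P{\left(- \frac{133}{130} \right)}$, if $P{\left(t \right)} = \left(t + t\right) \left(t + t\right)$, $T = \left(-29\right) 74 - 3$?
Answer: $- \frac{9097214}{4225} \approx -2153.2$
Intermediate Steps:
$T = -2149$ ($T = -2146 - 3 = -2149$)
$P{\left(t \right)} = 4 t^{2}$ ($P{\left(t \right)} = 2 t 2 t = 4 t^{2}$)
$T - P{\left(- \frac{133}{130} \right)} = -2149 - 4 \left(- \frac{133}{130}\right)^{2} = -2149 - 4 \cdot \frac{17689}{16900} = -2149 - \frac{17689}{4225} = - \frac{9097214}{4225}$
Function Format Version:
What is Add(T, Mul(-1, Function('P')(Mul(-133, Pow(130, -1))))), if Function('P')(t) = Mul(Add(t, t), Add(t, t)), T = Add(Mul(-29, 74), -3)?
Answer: Rational(-9097214, 4225) ≈ -2153.2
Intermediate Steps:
T = -2149 (T = Add(-2146, -3) = -2149)
Function('P')(t) = Mul(4, Pow(t, 2)) (Function('P')(t) = Mul(Mul(2, t), Mul(2, t)) = Mul(4, Pow(t, 2)))
Add(T, Mul(-1, Function('P')(Mul(-133, Pow(130, -1))))) = Add(-2149, Mul(-1, Mul(4, Pow(Mul(-133, Pow(130, -1)), 2)))) = Add(-2149, Mul(-1, Mul(4, Pow(Mul(-133, Rational(1, 130)), 2)))) = Add(-2149, Mul(-1, Mul(4, Pow(Rational(-133, 130), 2)))) = Add(-2149, Mul(-1, Mul(4, Rational(17689, 16900)))) = Add(-2149, Mul(-1, Rational(17689, 4225))) = Add(-2149, Rational(-17689, 4225)) = Rational(-9097214, 4225)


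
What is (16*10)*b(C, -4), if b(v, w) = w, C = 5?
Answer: -640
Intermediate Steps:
(16*10)*b(C, -4) = (16*10)*(-4) = 160*(-4) = -640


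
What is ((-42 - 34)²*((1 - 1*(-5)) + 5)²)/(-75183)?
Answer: -36784/3957 ≈ -9.2959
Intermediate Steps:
((-42 - 34)²*((1 - 1*(-5)) + 5)²)/(-75183) = ((-76)²*((1 + 5) + 5)²)*(-1/75183) = (5776*(6 + 5)²)*(-1/75183) = (5776*11²)*(-1/75183) = (5776*121)*(-1/75183) = 698896*(-1/75183) = -36784/3957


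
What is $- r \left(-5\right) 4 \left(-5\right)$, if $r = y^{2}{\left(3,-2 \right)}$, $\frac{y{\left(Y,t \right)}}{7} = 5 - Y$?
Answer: $-19600$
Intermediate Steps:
$y{\left(Y,t \right)} = 35 - 7 Y$ ($y{\left(Y,t \right)} = 7 \left(5 - Y\right) = 35 - 7 Y$)
$r = 196$ ($r = \left(35 - 21\right)^{2} = 14^{2} = 196$)
$- r \left(-5\right) 4 \left(-5\right) = \left(-1\right) 196 \left(-5\right) 4 \left(-5\right) = - 196 \left(\left(-20\right) \left(-5\right)\right) = \left(-196\right) 100 = -19600$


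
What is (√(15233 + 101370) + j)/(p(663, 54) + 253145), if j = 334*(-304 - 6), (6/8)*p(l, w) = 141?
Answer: -103540/253333 + 19*√323/253333 ≈ -0.40736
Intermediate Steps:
p(l, w) = 188 (p(l, w) = (4/3)*141 = 188)
j = -103540 (j = 334*(-310) = -103540)
(√(15233 + 101370) + j)/(p(663, 54) + 253145) = (√(15233 + 101370) - 103540)/(188 + 253145) = (√116603 - 103540)/253333 = (19*√323 - 103540)*(1/253333) = (-103540 + 19*√323)*(1/253333) = -103540/253333 + 19*√323/253333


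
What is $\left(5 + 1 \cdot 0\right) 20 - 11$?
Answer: $89$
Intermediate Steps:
$\left(5 + 1 \cdot 0\right) 20 - 11 = \left(5 + 0\right) 20 - 11 = 5 \cdot 20 - 11 = 100 - 11 = 89$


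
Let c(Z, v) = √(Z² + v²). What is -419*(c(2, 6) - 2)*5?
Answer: 4190 - 4190*√10 ≈ -9059.9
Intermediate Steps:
-419*(c(2, 6) - 2)*5 = -419*(√(2² + 6²) - 2)*5 = -419*(√(4 + 36) - 2)*5 = -419*(√40 - 2)*5 = -419*(2*√10 - 2)*5 = -419*(-2 + 2*√10)*5 = -419*(-10 + 10*√10) = 4190 - 4190*√10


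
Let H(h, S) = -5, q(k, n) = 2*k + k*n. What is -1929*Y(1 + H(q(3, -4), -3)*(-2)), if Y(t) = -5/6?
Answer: 3215/2 ≈ 1607.5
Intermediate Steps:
Y(t) = -5/6 (Y(t) = -5*1/6 = -5/6)
-1929*Y(1 + H(q(3, -4), -3)*(-2)) = -1929*(-5/6) = 3215/2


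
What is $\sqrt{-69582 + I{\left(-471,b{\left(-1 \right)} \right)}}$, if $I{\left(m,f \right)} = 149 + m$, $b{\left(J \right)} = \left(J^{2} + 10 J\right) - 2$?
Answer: $4 i \sqrt{4369} \approx 264.39 i$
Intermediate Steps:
$b{\left(J \right)} = -2 + J^{2} + 10 J$
$\sqrt{-69582 + I{\left(-471,b{\left(-1 \right)} \right)}} = \sqrt{-69582 + \left(149 - 471\right)} = \sqrt{-69582 - 322} = \sqrt{-69904} = 4 i \sqrt{4369}$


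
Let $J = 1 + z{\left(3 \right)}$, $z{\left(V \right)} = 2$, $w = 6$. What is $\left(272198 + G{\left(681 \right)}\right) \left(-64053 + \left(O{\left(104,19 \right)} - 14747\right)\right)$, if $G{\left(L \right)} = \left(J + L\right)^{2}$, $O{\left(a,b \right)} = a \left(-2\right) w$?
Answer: $-59239842592$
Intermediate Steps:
$J = 3$ ($J = 1 + 2 = 3$)
$O{\left(a,b \right)} = - 12 a$ ($O{\left(a,b \right)} = a \left(-2\right) 6 = - 2 a 6 = - 12 a$)
$G{\left(L \right)} = \left(3 + L\right)^{2}$
$\left(272198 + G{\left(681 \right)}\right) \left(-64053 + \left(O{\left(104,19 \right)} - 14747\right)\right) = \left(272198 + \left(3 + 681\right)^{2}\right) \left(-64053 - 15995\right) = \left(272198 + 684^{2}\right) \left(-64053 - 15995\right) = \left(272198 + 467856\right) \left(-64053 - 15995\right) = 740054 \left(-80048\right) = -59239842592$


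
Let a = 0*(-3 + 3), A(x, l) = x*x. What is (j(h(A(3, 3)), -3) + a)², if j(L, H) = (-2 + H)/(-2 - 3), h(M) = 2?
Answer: 1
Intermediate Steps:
A(x, l) = x²
j(L, H) = ⅖ - H/5 (j(L, H) = (-2 + H)/(-5) = (-2 + H)*(-⅕) = ⅖ - H/5)
a = 0 (a = 0*0 = 0)
(j(h(A(3, 3)), -3) + a)² = ((⅖ - ⅕*(-3)) + 0)² = ((⅖ + ⅗) + 0)² = (1 + 0)² = 1² = 1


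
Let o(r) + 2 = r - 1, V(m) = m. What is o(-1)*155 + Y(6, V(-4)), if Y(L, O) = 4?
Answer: -616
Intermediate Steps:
o(r) = -3 + r (o(r) = -2 + (r - 1) = -2 + (-1 + r) = -3 + r)
o(-1)*155 + Y(6, V(-4)) = (-3 - 1)*155 + 4 = -4*155 + 4 = -620 + 4 = -616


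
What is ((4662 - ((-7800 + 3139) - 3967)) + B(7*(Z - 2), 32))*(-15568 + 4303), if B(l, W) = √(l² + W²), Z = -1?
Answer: -149711850 - 11265*√1465 ≈ -1.5014e+8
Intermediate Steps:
B(l, W) = √(W² + l²)
((4662 - ((-7800 + 3139) - 3967)) + B(7*(Z - 2), 32))*(-15568 + 4303) = ((4662 - ((-7800 + 3139) - 3967)) + √(32² + (7*(-1 - 2))²))*(-15568 + 4303) = ((4662 - (-4661 - 3967)) + √(1024 + (7*(-3))²))*(-11265) = ((4662 - 1*(-8628)) + √(1024 + (-21)²))*(-11265) = ((4662 + 8628) + √(1024 + 441))*(-11265) = (13290 + √1465)*(-11265) = -149711850 - 11265*√1465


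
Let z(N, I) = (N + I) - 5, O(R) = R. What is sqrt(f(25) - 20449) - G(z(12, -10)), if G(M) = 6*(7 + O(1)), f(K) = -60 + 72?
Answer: -48 + I*sqrt(20437) ≈ -48.0 + 142.96*I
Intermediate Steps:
z(N, I) = -5 + I + N (z(N, I) = (I + N) - 5 = -5 + I + N)
f(K) = 12
G(M) = 48 (G(M) = 6*(7 + 1) = 6*8 = 48)
sqrt(f(25) - 20449) - G(z(12, -10)) = sqrt(12 - 20449) - 1*48 = sqrt(-20437) - 48 = I*sqrt(20437) - 48 = -48 + I*sqrt(20437)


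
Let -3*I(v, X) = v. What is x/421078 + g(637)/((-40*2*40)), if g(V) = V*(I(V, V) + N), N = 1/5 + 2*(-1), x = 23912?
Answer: 15405212347/360924000 ≈ 42.683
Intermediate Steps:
I(v, X) = -v/3
N = -9/5 (N = 1/5 - 2 = -9/5 ≈ -1.8000)
g(V) = V*(-9/5 - V/3) (g(V) = V*(-V/3 - 9/5) = V*(-9/5 - V/3))
x/421078 + g(637)/((-40*2*40)) = 23912/421078 + (-1/15*637*(27 + 5*637))/((-40*2*40)) = 23912*(1/421078) + (-1/15*637*(27 + 3185))/((-80*40)) = 1708/30077 - 1/15*637*3212/(-3200) = 1708/30077 - 2046044/15*(-1/3200) = 1708/30077 + 511511/12000 = 15405212347/360924000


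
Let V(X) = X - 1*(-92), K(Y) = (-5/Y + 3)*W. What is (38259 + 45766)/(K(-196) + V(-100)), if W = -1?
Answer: -16468900/2161 ≈ -7621.0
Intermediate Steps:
K(Y) = -3 + 5/Y (K(Y) = (-5/Y + 3)*(-1) = (3 - 5/Y)*(-1) = -3 + 5/Y)
V(X) = 92 + X (V(X) = X + 92 = 92 + X)
(38259 + 45766)/(K(-196) + V(-100)) = (38259 + 45766)/((-3 + 5/(-196)) + (92 - 100)) = 84025/((-3 + 5*(-1/196)) - 8) = 84025/((-3 - 5/196) - 8) = 84025/(-593/196 - 8) = 84025/(-2161/196) = 84025*(-196/2161) = -16468900/2161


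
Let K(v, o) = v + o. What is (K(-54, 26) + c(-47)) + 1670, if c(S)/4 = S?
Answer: 1454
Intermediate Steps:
K(v, o) = o + v
c(S) = 4*S
(K(-54, 26) + c(-47)) + 1670 = ((26 - 54) + 4*(-47)) + 1670 = (-28 - 188) + 1670 = -216 + 1670 = 1454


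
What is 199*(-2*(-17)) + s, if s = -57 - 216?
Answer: 6493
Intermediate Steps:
s = -273
199*(-2*(-17)) + s = 199*(-2*(-17)) - 273 = 199*34 - 273 = 6766 - 273 = 6493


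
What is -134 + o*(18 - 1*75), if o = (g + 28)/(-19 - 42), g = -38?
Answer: -8744/61 ≈ -143.34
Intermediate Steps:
o = 10/61 (o = (-38 + 28)/(-19 - 42) = -10/(-61) = -10*(-1/61) = 10/61 ≈ 0.16393)
-134 + o*(18 - 1*75) = -134 + 10*(18 - 1*75)/61 = -134 + 10*(18 - 75)/61 = -134 + (10/61)*(-57) = -134 - 570/61 = -8744/61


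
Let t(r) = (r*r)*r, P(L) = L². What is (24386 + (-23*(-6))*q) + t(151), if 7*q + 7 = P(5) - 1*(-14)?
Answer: 24275775/7 ≈ 3.4680e+6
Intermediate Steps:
q = 32/7 (q = -1 + (5² - 1*(-14))/7 = -1 + (25 + 14)/7 = -1 + (⅐)*39 = -1 + 39/7 = 32/7 ≈ 4.5714)
t(r) = r³ (t(r) = r²*r = r³)
(24386 + (-23*(-6))*q) + t(151) = (24386 - 23*(-6)*(32/7)) + 151³ = (24386 + 138*(32/7)) + 3442951 = (24386 + 4416/7) + 3442951 = 175118/7 + 3442951 = 24275775/7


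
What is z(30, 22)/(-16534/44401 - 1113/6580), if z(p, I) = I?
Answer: -131173240/3228817 ≈ -40.626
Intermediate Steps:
z(30, 22)/(-16534/44401 - 1113/6580) = 22/(-16534/44401 - 1113/6580) = 22/(-16534*1/44401 - 1113*1/6580) = 22/(-2362/6343 - 159/940) = 22/(-3228817/5962420) = 22*(-5962420/3228817) = -131173240/3228817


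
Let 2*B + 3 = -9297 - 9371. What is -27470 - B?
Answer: -36269/2 ≈ -18135.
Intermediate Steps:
B = -18671/2 (B = -3/2 + (-9297 - 9371)/2 = -3/2 + (1/2)*(-18668) = -3/2 - 9334 = -18671/2 ≈ -9335.5)
-27470 - B = -27470 - 1*(-18671/2) = -27470 + 18671/2 = -36269/2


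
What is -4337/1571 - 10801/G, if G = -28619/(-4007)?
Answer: -68116383200/44960449 ≈ -1515.0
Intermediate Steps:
G = 28619/4007 (G = -28619*(-1/4007) = 28619/4007 ≈ 7.1423)
-4337/1571 - 10801/G = -4337/1571 - 10801/28619/4007 = -4337*1/1571 - 10801*4007/28619 = -4337/1571 - 43279607/28619 = -68116383200/44960449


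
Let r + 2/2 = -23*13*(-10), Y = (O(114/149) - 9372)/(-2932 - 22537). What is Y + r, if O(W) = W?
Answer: 11344295623/3794881 ≈ 2989.4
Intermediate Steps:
Y = 1396314/3794881 (Y = (114/149 - 9372)/(-2932 - 22537) = (114*(1/149) - 9372)/(-25469) = (114/149 - 9372)*(-1/25469) = -1396314/149*(-1/25469) = 1396314/3794881 ≈ 0.36795)
r = 2989 (r = -1 - 23*13*(-10) = -1 - 299*(-10) = -1 + 2990 = 2989)
Y + r = 1396314/3794881 + 2989 = 11344295623/3794881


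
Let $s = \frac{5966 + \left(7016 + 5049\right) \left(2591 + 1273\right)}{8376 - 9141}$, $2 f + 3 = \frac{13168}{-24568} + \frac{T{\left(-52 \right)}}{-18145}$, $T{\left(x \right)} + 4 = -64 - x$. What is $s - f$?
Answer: $- \frac{1039212121128961}{17051328270} \approx -60946.0$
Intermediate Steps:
$T{\left(x \right)} = -68 - x$ ($T{\left(x \right)} = -4 - \left(64 + x\right) = -68 - x$)
$f = - \frac{196987419}{111446590}$ ($f = - \frac{3}{2} + \frac{\frac{13168}{-24568} + \frac{-68 - -52}{-18145}}{2} = - \frac{3}{2} + \frac{13168 \left(- \frac{1}{24568}\right) + \left(-68 + 52\right) \left(- \frac{1}{18145}\right)}{2} = - \frac{3}{2} + \frac{- \frac{1646}{3071} - - \frac{16}{18145}}{2} = - \frac{3}{2} + \frac{- \frac{1646}{3071} + \frac{16}{18145}}{2} = - \frac{3}{2} + \frac{1}{2} \left(- \frac{29817534}{55723295}\right) = - \frac{3}{2} - \frac{14908767}{55723295} = - \frac{196987419}{111446590} \approx -1.7675$)
$s = - \frac{46625126}{765}$ ($s = \frac{5966 + 12065 \cdot 3864}{-765} = \left(5966 + 46619160\right) \left(- \frac{1}{765}\right) = 46625126 \left(- \frac{1}{765}\right) = - \frac{46625126}{765} \approx -60948.0$)
$s - f = - \frac{46625126}{765} - - \frac{196987419}{111446590} = - \frac{46625126}{765} + \frac{196987419}{111446590} = - \frac{1039212121128961}{17051328270}$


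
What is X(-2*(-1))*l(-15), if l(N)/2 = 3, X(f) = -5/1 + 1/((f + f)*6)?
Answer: -119/4 ≈ -29.750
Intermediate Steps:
X(f) = -5 + 1/(12*f) (X(f) = -5*1 + (⅙)/(2*f) = -5 + (1/(2*f))*(⅙) = -5 + 1/(12*f))
l(N) = 6 (l(N) = 2*3 = 6)
X(-2*(-1))*l(-15) = (-5 + 1/(12*((-2*(-1)))))*6 = (-5 + (1/12)/2)*6 = (-5 + (1/12)*(½))*6 = (-5 + 1/24)*6 = -119/24*6 = -119/4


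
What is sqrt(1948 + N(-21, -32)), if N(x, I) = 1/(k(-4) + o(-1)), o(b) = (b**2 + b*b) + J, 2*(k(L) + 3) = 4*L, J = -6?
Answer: sqrt(438285)/15 ≈ 44.135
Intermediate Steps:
k(L) = -3 + 2*L (k(L) = -3 + (4*L)/2 = -3 + 2*L)
o(b) = -6 + 2*b**2 (o(b) = (b**2 + b*b) - 6 = (b**2 + b**2) - 6 = 2*b**2 - 6 = -6 + 2*b**2)
N(x, I) = -1/15 (N(x, I) = 1/((-3 + 2*(-4)) + (-6 + 2*(-1)**2)) = 1/((-3 - 8) + (-6 + 2*1)) = 1/(-11 + (-6 + 2)) = 1/(-11 - 4) = 1/(-15) = -1/15)
sqrt(1948 + N(-21, -32)) = sqrt(1948 - 1/15) = sqrt(29219/15) = sqrt(438285)/15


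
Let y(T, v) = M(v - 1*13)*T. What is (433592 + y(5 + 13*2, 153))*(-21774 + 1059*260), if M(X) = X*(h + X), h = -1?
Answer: 262910414232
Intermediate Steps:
M(X) = X*(-1 + X)
y(T, v) = T*(-14 + v)*(-13 + v) (y(T, v) = ((v - 1*13)*(-1 + (v - 1*13)))*T = ((v - 13)*(-1 + (v - 13)))*T = ((-13 + v)*(-1 + (-13 + v)))*T = ((-13 + v)*(-14 + v))*T = ((-14 + v)*(-13 + v))*T = T*(-14 + v)*(-13 + v))
(433592 + y(5 + 13*2, 153))*(-21774 + 1059*260) = (433592 + (5 + 13*2)*(-14 + 153)*(-13 + 153))*(-21774 + 1059*260) = (433592 + (5 + 26)*139*140)*(-21774 + 275340) = (433592 + 31*139*140)*253566 = (433592 + 603260)*253566 = 1036852*253566 = 262910414232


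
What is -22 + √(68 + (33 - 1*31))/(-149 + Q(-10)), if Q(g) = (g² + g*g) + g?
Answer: -22 + √70/41 ≈ -21.796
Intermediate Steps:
Q(g) = g + 2*g² (Q(g) = (g² + g²) + g = 2*g² + g = g + 2*g²)
-22 + √(68 + (33 - 1*31))/(-149 + Q(-10)) = -22 + √(68 + (33 - 1*31))/(-149 - 10*(1 + 2*(-10))) = -22 + √(68 + (33 - 31))/(-149 - 10*(1 - 20)) = -22 + √(68 + 2)/(-149 - 10*(-19)) = -22 + √70/(-149 + 190) = -22 + √70/41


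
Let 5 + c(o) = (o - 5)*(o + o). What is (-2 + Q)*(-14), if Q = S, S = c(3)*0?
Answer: 28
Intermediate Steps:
c(o) = -5 + 2*o*(-5 + o) (c(o) = -5 + (o - 5)*(o + o) = -5 + (-5 + o)*(2*o) = -5 + 2*o*(-5 + o))
S = 0 (S = (-5 - 10*3 + 2*3²)*0 = (-5 - 30 + 2*9)*0 = (-5 - 30 + 18)*0 = -17*0 = 0)
Q = 0
(-2 + Q)*(-14) = (-2 + 0)*(-14) = -2*(-14) = 28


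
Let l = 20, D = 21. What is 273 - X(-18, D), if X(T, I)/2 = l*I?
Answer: -567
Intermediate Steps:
X(T, I) = 40*I (X(T, I) = 2*(20*I) = 40*I)
273 - X(-18, D) = 273 - 40*21 = 273 - 1*840 = 273 - 840 = -567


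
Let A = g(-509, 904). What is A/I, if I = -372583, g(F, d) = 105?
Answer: -105/372583 ≈ -0.00028182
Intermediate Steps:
A = 105
A/I = 105/(-372583) = 105*(-1/372583) = -105/372583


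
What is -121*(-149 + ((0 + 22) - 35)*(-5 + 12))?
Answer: 29040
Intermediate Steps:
-121*(-149 + ((0 + 22) - 35)*(-5 + 12)) = -121*(-149 + (22 - 35)*7) = -121*(-149 - 13*7) = -121*(-149 - 91) = -121*(-240) = 29040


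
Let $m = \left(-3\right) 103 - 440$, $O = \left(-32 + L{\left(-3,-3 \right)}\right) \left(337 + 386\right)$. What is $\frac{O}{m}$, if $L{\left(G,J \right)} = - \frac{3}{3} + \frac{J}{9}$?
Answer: $\frac{24100}{749} \approx 32.176$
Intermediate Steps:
$L{\left(G,J \right)} = -1 + \frac{J}{9}$ ($L{\left(G,J \right)} = \left(-3\right) \frac{1}{3} + J \frac{1}{9} = -1 + \frac{J}{9}$)
$O = -24100$ ($O = \left(-32 + \left(-1 + \frac{1}{9} \left(-3\right)\right)\right) \left(337 + 386\right) = \left(-32 - \frac{4}{3}\right) 723 = \left(- \frac{100}{3}\right) 723 = -24100$)
$m = -749$ ($m = -309 - 440 = -749$)
$\frac{O}{m} = - \frac{24100}{-749} = \left(-24100\right) \left(- \frac{1}{749}\right) = \frac{24100}{749}$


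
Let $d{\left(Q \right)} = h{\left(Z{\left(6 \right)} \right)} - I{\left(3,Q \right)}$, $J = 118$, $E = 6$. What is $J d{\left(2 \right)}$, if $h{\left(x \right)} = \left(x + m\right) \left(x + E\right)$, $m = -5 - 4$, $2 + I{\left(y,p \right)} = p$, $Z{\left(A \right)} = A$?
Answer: $-4248$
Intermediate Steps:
$I{\left(y,p \right)} = -2 + p$
$m = -9$ ($m = -5 - 4 = -9$)
$h{\left(x \right)} = \left(-9 + x\right) \left(6 + x\right)$ ($h{\left(x \right)} = \left(x - 9\right) \left(x + 6\right) = \left(-9 + x\right) \left(6 + x\right)$)
$d{\left(Q \right)} = -34 - Q$ ($d{\left(Q \right)} = \left(-54 + 6^{2} - 18\right) - \left(-2 + Q\right) = \left(-54 + 36 - 18\right) - \left(-2 + Q\right) = -36 - \left(-2 + Q\right) = -34 - Q$)
$J d{\left(2 \right)} = 118 \left(-34 - 2\right) = 118 \left(-36\right) = -4248$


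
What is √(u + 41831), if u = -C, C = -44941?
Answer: 2*√21693 ≈ 294.57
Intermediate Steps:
u = 44941 (u = -1*(-44941) = 44941)
√(u + 41831) = √(44941 + 41831) = √86772 = 2*√21693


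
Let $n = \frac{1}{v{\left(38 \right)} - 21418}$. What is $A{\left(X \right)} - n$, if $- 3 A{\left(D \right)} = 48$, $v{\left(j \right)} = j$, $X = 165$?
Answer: $- \frac{342079}{21380} \approx -16.0$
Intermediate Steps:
$A{\left(D \right)} = -16$ ($A{\left(D \right)} = \left(- \frac{1}{3}\right) 48 = -16$)
$n = - \frac{1}{21380}$ ($n = \frac{1}{38 - 21418} = \frac{1}{-21380} = - \frac{1}{21380} \approx -4.6773 \cdot 10^{-5}$)
$A{\left(X \right)} - n = -16 - - \frac{1}{21380} = -16 + \frac{1}{21380} = - \frac{342079}{21380}$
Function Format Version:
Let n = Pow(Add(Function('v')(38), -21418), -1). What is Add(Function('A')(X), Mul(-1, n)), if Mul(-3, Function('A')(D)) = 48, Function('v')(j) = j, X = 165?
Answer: Rational(-342079, 21380) ≈ -16.000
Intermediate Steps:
Function('A')(D) = -16 (Function('A')(D) = Mul(Rational(-1, 3), 48) = -16)
n = Rational(-1, 21380) (n = Pow(Add(38, -21418), -1) = Pow(-21380, -1) = Rational(-1, 21380) ≈ -4.6773e-5)
Add(Function('A')(X), Mul(-1, n)) = Add(-16, Mul(-1, Rational(-1, 21380))) = Add(-16, Rational(1, 21380)) = Rational(-342079, 21380)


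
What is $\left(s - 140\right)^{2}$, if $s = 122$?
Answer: $324$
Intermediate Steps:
$\left(s - 140\right)^{2} = \left(122 - 140\right)^{2} = \left(-18\right)^{2} = 324$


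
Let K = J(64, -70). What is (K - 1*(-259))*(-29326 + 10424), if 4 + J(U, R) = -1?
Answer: -4801108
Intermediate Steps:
J(U, R) = -5 (J(U, R) = -4 - 1 = -5)
K = -5
(K - 1*(-259))*(-29326 + 10424) = (-5 - 1*(-259))*(-29326 + 10424) = (-5 + 259)*(-18902) = 254*(-18902) = -4801108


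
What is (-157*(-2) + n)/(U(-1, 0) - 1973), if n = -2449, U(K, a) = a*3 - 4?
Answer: 2135/1977 ≈ 1.0799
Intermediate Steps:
U(K, a) = -4 + 3*a (U(K, a) = 3*a - 4 = -4 + 3*a)
(-157*(-2) + n)/(U(-1, 0) - 1973) = (-157*(-2) - 2449)/((-4 + 3*0) - 1973) = (314 - 2449)/((-4 + 0) - 1973) = -2135/(-4 - 1973) = -2135/(-1977) = -2135*(-1/1977) = 2135/1977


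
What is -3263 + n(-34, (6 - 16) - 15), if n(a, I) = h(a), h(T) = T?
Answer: -3297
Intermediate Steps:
n(a, I) = a
-3263 + n(-34, (6 - 16) - 15) = -3263 - 34 = -3297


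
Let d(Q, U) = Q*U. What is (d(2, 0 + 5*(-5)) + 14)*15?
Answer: -540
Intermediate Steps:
(d(2, 0 + 5*(-5)) + 14)*15 = (2*(0 + 5*(-5)) + 14)*15 = (2*(0 - 25) + 14)*15 = (2*(-25) + 14)*15 = (-50 + 14)*15 = -36*15 = -540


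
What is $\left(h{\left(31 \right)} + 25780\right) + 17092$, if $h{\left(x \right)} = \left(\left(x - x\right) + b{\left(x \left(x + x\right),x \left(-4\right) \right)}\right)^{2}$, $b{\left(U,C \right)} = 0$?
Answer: $42872$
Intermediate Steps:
$h{\left(x \right)} = 0$ ($h{\left(x \right)} = \left(\left(x - x\right) + 0\right)^{2} = \left(0 + 0\right)^{2} = 0^{2} = 0$)
$\left(h{\left(31 \right)} + 25780\right) + 17092 = \left(0 + 25780\right) + 17092 = 25780 + 17092 = 42872$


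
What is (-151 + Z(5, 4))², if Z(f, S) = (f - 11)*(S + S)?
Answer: 39601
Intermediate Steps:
Z(f, S) = 2*S*(-11 + f) (Z(f, S) = (-11 + f)*(2*S) = 2*S*(-11 + f))
(-151 + Z(5, 4))² = (-151 + 2*4*(-11 + 5))² = (-151 + 2*4*(-6))² = (-151 - 48)² = (-199)² = 39601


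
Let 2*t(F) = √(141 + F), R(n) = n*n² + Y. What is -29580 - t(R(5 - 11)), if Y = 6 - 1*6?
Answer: -29580 - 5*I*√3/2 ≈ -29580.0 - 4.3301*I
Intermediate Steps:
Y = 0 (Y = 6 - 6 = 0)
R(n) = n³ (R(n) = n*n² + 0 = n³ + 0 = n³)
t(F) = √(141 + F)/2
-29580 - t(R(5 - 11)) = -29580 - √(141 + (5 - 11)³)/2 = -29580 - √(141 + (-6)³)/2 = -29580 - √(141 - 216)/2 = -29580 - √(-75)/2 = -29580 - 5*I*√3/2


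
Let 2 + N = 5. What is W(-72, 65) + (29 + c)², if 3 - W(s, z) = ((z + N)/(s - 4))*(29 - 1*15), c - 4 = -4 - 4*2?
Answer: 8674/19 ≈ 456.53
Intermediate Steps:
N = 3 (N = -2 + 5 = 3)
c = -8 (c = 4 + (-4 - 4*2) = 4 + (-4 - 8) = 4 - 12 = -8)
W(s, z) = 3 - 14*(3 + z)/(-4 + s) (W(s, z) = 3 - (z + 3)/(s - 4)*(29 - 1*15) = 3 - (3 + z)/(-4 + s)*(29 - 15) = 3 - (3 + z)/(-4 + s)*14 = 3 - 14*(3 + z)/(-4 + s))
W(-72, 65) + (29 + c)² = (-54 - 14*65 + 3*(-72))/(-4 - 72) + (29 - 8)² = (-54 - 910 - 216)/(-76) + 21² = -1/76*(-1180) + 441 = 295/19 + 441 = 8674/19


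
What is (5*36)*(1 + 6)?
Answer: 1260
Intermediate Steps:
(5*36)*(1 + 6) = 180*7 = 1260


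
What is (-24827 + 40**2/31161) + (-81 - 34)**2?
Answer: -361528322/31161 ≈ -11602.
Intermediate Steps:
(-24827 + 40**2/31161) + (-81 - 34)**2 = (-24827 + 1600*(1/31161)) + (-115)**2 = (-24827 + 1600/31161) + 13225 = -773632547/31161 + 13225 = -361528322/31161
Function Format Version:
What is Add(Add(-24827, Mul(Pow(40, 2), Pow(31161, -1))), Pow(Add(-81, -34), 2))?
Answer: Rational(-361528322, 31161) ≈ -11602.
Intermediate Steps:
Add(Add(-24827, Mul(Pow(40, 2), Pow(31161, -1))), Pow(Add(-81, -34), 2)) = Add(Add(-24827, Mul(1600, Rational(1, 31161))), Pow(-115, 2)) = Add(Add(-24827, Rational(1600, 31161)), 13225) = Add(Rational(-773632547, 31161), 13225) = Rational(-361528322, 31161)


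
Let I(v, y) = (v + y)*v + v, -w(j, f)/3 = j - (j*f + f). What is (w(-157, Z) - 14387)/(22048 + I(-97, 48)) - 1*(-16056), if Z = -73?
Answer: 53597459/3338 ≈ 16057.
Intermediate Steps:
w(j, f) = -3*j + 3*f + 3*f*j (w(j, f) = -3*(j - (j*f + f)) = -3*(j - (f*j + f)) = -3*(j - (f + f*j)) = -3*(j + (-f - f*j)) = -3*(j - f - f*j) = -3*j + 3*f + 3*f*j)
I(v, y) = v + v*(v + y) (I(v, y) = v*(v + y) + v = v + v*(v + y))
(w(-157, Z) - 14387)/(22048 + I(-97, 48)) - 1*(-16056) = ((-3*(-157) + 3*(-73) + 3*(-73)*(-157)) - 14387)/(22048 - 97*(1 - 97 + 48)) - 1*(-16056) = ((471 - 219 + 34383) - 14387)/(22048 - 97*(-48)) + 16056 = (34635 - 14387)/(22048 + 4656) + 16056 = 20248/26704 + 16056 = 20248*(1/26704) + 16056 = 2531/3338 + 16056 = 53597459/3338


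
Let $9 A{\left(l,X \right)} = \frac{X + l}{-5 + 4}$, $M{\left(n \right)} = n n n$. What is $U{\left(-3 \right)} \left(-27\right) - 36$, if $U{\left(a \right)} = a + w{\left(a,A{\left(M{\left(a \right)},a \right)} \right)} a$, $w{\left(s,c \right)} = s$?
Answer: $-198$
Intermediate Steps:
$M{\left(n \right)} = n^{3}$ ($M{\left(n \right)} = n^{2} n = n^{3}$)
$A{\left(l,X \right)} = - \frac{X}{9} - \frac{l}{9}$ ($A{\left(l,X \right)} = \frac{\left(X + l\right) \frac{1}{-5 + 4}}{9} = \frac{\left(X + l\right) \frac{1}{-1}}{9} = \frac{\left(X + l\right) \left(-1\right)}{9} = \frac{- X - l}{9} = - \frac{X}{9} - \frac{l}{9}$)
$U{\left(a \right)} = a + a^{2}$ ($U{\left(a \right)} = a + a a = a + a^{2}$)
$U{\left(-3 \right)} \left(-27\right) - 36 = - 3 \left(1 - 3\right) \left(-27\right) - 36 = \left(-3\right) \left(-2\right) \left(-27\right) - 36 = 6 \left(-27\right) - 36 = -162 - 36 = -198$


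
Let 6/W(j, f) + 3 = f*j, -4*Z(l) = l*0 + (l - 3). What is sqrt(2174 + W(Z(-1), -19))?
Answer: sqrt(263021)/11 ≈ 46.623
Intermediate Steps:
Z(l) = 3/4 - l/4 (Z(l) = -(l*0 + (l - 3))/4 = -(0 + (-3 + l))/4 = -(-3 + l)/4 = 3/4 - l/4)
W(j, f) = 6/(-3 + f*j)
sqrt(2174 + W(Z(-1), -19)) = sqrt(2174 + 6/(-3 - 19*(3/4 - 1/4*(-1)))) = sqrt(2174 + 6/(-3 - 19*(3/4 + 1/4))) = sqrt(2174 + 6/(-3 - 19*1)) = sqrt(2174 + 6/(-3 - 19)) = sqrt(2174 + 6/(-22)) = sqrt(2174 + 6*(-1/22)) = sqrt(2174 - 3/11) = sqrt(23911/11) = sqrt(263021)/11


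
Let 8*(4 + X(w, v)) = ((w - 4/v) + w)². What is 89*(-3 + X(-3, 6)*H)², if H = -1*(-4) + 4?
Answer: 643025/81 ≈ 7938.6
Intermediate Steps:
H = 8 (H = 4 + 4 = 8)
X(w, v) = -4 + (-4/v + 2*w)²/8 (X(w, v) = -4 + ((w - 4/v) + w)²/8 = -4 + (-4/v + 2*w)²/8)
89*(-3 + X(-3, 6)*H)² = 89*(-3 + (-4 + (½)*(-2 + 6*(-3))²/6²)*8)² = 89*(-3 + (-4 + (½)*(1/36)*(-2 - 18)²)*8)² = 89*(-3 + (-4 + (½)*(1/36)*(-20)²)*8)² = 89*(-3 + (-4 + (½)*(1/36)*400)*8)² = 89*(-3 + (-4 + 50/9)*8)² = 89*(-3 + (14/9)*8)² = 89*(-3 + 112/9)² = 89*(85/9)² = 89*(7225/81) = 643025/81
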